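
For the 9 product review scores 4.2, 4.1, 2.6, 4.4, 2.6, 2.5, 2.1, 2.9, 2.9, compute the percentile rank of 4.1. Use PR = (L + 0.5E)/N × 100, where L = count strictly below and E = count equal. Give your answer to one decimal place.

N = 9.
Strictly below 4.1: 6. Equal to 4.1: 1.
PR = (6 + 0.5·1)/9 × 100 = 72.2

72.2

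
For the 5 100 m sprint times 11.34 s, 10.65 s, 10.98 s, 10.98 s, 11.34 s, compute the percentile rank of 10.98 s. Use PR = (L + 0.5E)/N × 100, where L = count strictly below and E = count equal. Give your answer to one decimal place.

40.0

N = 5.
Strictly below 10.98: 1. Equal to 10.98: 2.
PR = (1 + 0.5·2)/5 × 100 = 40.0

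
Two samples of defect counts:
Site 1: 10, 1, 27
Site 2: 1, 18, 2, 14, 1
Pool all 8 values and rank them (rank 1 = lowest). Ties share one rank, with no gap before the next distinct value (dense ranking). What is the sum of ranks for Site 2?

Sorted (ascending): 1, 1, 1, 2, 10, 14, 18, 27
The 3 values of 1 share dense rank 1.
Remaining distinct values take the next consecutive integers.
Site 2 values → pooled ranks: 1→1, 18→5, 2→2, 14→4, 1→1
Rank sum = 1 + 5 + 2 + 4 + 1 = 13

13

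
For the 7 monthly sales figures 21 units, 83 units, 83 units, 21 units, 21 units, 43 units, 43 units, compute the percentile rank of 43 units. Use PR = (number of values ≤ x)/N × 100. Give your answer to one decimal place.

N = 7.
Strictly below 43: 3. Equal to 43: 2.
PR = 5/7 × 100 = 71.4

71.4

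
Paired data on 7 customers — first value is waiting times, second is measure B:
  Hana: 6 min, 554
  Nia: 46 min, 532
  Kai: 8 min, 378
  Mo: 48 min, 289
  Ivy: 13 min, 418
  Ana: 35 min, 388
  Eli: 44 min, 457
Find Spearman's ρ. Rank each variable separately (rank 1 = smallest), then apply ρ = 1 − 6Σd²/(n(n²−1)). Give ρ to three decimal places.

Ranks of variable 1: 1, 6, 2, 7, 3, 4, 5
Ranks of variable 2: 7, 6, 2, 1, 4, 3, 5
d = r₁ − r₂: -6, 0, 0, 6, -1, 1, 0
d²: 36, 0, 0, 36, 1, 1, 0; Σd² = 74
ρ = 1 − 6·74/(7·48) = 1 − 444/336 = -0.321

-0.321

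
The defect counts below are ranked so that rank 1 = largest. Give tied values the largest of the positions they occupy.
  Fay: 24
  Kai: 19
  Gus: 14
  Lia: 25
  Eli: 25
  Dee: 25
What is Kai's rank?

5

Sorted (descending): 25, 25, 25, 24, 19, 14
The 3 values of 25 occupy positions 1–3 → each gets rank 3.
Kai has value 19 → rank 5.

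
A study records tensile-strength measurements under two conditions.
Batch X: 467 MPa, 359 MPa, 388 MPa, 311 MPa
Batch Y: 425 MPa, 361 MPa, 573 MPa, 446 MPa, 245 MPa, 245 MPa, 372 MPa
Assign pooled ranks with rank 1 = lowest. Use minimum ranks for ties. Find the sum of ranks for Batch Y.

41

Sorted (ascending): 245, 245, 311, 359, 361, 372, 388, 425, 446, 467, 573
The 2 values of 245 occupy positions 1–2 → each gets rank 1.
Batch Y values → pooled ranks: 425→8, 361→5, 573→11, 446→9, 245→1, 245→1, 372→6
Rank sum = 8 + 5 + 11 + 9 + 1 + 1 + 6 = 41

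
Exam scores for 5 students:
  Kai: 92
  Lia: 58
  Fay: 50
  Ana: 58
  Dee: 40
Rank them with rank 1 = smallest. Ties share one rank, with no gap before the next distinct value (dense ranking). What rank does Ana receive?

3

Sorted (ascending): 40, 50, 58, 58, 92
The 2 values of 58 share dense rank 3.
Remaining distinct values take the next consecutive integers.
Ana has value 58 → rank 3.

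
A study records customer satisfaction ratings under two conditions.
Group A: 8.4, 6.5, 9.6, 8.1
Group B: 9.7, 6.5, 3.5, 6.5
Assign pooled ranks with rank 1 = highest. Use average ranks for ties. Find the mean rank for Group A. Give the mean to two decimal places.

3.75

Sorted (descending): 9.7, 9.6, 8.4, 8.1, 6.5, 6.5, 6.5, 3.5
The 3 values of 6.5 occupy positions 5–7 → average rank 6.
Group A values → pooled ranks: 8.4→3, 6.5→6, 9.6→2, 8.1→4
Mean rank = (3 + 6 + 2 + 4) / 4 = 3.75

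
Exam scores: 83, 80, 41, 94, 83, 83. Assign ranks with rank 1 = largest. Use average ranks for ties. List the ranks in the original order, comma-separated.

3, 5, 6, 1, 3, 3

Sorted (descending): 94, 83, 83, 83, 80, 41
The 3 values of 83 occupy positions 2–4 → average rank 3.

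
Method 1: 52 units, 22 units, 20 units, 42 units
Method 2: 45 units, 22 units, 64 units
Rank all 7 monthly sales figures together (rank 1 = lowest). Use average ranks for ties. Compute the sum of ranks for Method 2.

Sorted (ascending): 20, 22, 22, 42, 45, 52, 64
The 2 values of 22 occupy positions 2–3 → average rank (2+3)/2 = 2.5.
Method 2 values → pooled ranks: 45→5, 22→2.5, 64→7
Rank sum = 5 + 2.5 + 7 = 14.5

14.5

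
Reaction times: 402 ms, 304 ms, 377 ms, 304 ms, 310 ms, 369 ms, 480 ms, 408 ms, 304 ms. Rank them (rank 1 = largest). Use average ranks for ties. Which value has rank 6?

Sorted (descending): 480, 408, 402, 377, 369, 310, 304, 304, 304
The 3 values of 304 occupy positions 7–9 → average rank 8.
Rank 6 → value 310.

310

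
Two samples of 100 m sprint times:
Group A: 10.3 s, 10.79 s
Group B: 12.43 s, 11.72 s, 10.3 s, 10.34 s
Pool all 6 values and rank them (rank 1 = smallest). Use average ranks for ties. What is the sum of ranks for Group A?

Sorted (ascending): 10.3, 10.3, 10.34, 10.79, 11.72, 12.43
The 2 values of 10.3 occupy positions 1–2 → average rank (1+2)/2 = 1.5.
Group A values → pooled ranks: 10.3→1.5, 10.79→4
Rank sum = 1.5 + 4 = 5.5

5.5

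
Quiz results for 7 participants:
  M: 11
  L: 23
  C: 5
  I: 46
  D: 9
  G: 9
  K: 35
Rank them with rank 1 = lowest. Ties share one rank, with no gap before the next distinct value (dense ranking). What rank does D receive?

2

Sorted (ascending): 5, 9, 9, 11, 23, 35, 46
The 2 values of 9 share dense rank 2.
Remaining distinct values take the next consecutive integers.
D has value 9 → rank 2.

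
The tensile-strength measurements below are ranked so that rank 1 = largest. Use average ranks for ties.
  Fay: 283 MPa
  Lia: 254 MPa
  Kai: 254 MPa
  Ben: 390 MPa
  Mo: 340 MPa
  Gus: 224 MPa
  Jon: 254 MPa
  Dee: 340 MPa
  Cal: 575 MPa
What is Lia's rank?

7

Sorted (descending): 575, 390, 340, 340, 283, 254, 254, 254, 224
The 2 values of 340 occupy positions 3–4 → average rank (3+4)/2 = 3.5.
The 3 values of 254 occupy positions 6–8 → average rank 7.
Lia has value 254 MPa → rank 7.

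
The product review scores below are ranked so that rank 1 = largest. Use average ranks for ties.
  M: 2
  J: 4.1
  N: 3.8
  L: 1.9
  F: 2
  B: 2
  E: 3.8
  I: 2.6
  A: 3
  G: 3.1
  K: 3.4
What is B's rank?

9

Sorted (descending): 4.1, 3.8, 3.8, 3.4, 3.1, 3, 2.6, 2, 2, 2, 1.9
The 2 values of 3.8 occupy positions 2–3 → average rank (2+3)/2 = 2.5.
The 3 values of 2 occupy positions 8–10 → average rank 9.
B has value 2 → rank 9.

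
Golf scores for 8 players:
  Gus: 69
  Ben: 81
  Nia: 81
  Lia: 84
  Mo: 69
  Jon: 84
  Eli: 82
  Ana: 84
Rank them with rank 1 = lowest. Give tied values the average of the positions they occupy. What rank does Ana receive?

7

Sorted (ascending): 69, 69, 81, 81, 82, 84, 84, 84
The 2 values of 69 occupy positions 1–2 → average rank (1+2)/2 = 1.5.
The 2 values of 81 occupy positions 3–4 → average rank (3+4)/2 = 3.5.
The 3 values of 84 occupy positions 6–8 → average rank 7.
Ana has value 84 → rank 7.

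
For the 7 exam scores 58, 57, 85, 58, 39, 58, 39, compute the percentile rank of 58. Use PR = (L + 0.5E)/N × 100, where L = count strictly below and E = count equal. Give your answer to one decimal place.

N = 7.
Strictly below 58: 3. Equal to 58: 3.
PR = (3 + 0.5·3)/7 × 100 = 64.3

64.3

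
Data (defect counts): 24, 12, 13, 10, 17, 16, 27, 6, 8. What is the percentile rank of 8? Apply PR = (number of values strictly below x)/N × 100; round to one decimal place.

11.1

N = 9.
Strictly below 8: 1. Equal to 8: 1.
PR = 1/9 × 100 = 11.1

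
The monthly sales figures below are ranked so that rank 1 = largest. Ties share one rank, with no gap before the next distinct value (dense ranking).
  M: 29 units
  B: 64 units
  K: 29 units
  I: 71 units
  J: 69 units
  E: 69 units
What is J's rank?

2

Sorted (descending): 71, 69, 69, 64, 29, 29
The 2 values of 69 share dense rank 2.
The 2 values of 29 share dense rank 4.
Remaining distinct values take the next consecutive integers.
J has value 69 units → rank 2.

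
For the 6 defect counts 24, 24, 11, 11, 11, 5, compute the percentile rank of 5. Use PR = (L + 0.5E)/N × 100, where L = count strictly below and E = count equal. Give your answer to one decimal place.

8.3

N = 6.
Strictly below 5: 0. Equal to 5: 1.
PR = (0 + 0.5·1)/6 × 100 = 8.3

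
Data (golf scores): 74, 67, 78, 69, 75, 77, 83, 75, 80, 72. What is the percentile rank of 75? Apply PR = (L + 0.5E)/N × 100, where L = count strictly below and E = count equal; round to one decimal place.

N = 10.
Strictly below 75: 4. Equal to 75: 2.
PR = (4 + 0.5·2)/10 × 100 = 50.0

50.0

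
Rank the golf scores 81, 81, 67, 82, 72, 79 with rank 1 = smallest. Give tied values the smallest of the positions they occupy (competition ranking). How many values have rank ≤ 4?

Sorted (ascending): 67, 72, 79, 81, 81, 82
The 2 values of 81 occupy positions 4–5 → each gets rank 4.
Ranks ≤ 4: {1, 2, 3, 4, 4} → 5 values.

5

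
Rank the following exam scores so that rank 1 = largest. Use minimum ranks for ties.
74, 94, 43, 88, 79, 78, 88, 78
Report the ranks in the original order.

7, 1, 8, 2, 4, 5, 2, 5

Sorted (descending): 94, 88, 88, 79, 78, 78, 74, 43
The 2 values of 88 occupy positions 2–3 → each gets rank 2.
The 2 values of 78 occupy positions 5–6 → each gets rank 5.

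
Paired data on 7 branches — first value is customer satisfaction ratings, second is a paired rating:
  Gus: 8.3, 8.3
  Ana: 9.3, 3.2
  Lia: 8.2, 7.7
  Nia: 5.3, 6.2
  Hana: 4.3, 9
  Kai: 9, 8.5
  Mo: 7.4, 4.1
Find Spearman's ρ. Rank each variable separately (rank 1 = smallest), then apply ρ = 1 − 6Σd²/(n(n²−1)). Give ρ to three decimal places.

-0.321

Ranks of variable 1: 5, 7, 4, 2, 1, 6, 3
Ranks of variable 2: 5, 1, 4, 3, 7, 6, 2
d = r₁ − r₂: 0, 6, 0, -1, -6, 0, 1
d²: 0, 36, 0, 1, 36, 0, 1; Σd² = 74
ρ = 1 − 6·74/(7·48) = 1 − 444/336 = -0.321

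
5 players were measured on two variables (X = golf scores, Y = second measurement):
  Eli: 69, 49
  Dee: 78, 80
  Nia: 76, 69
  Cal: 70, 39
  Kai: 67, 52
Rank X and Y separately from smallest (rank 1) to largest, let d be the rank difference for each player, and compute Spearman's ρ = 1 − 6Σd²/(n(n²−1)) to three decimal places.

Ranks of variable 1: 2, 5, 4, 3, 1
Ranks of variable 2: 2, 5, 4, 1, 3
d = r₁ − r₂: 0, 0, 0, 2, -2
d²: 0, 0, 0, 4, 4; Σd² = 8
ρ = 1 − 6·8/(5·24) = 1 − 48/120 = 0.600

0.600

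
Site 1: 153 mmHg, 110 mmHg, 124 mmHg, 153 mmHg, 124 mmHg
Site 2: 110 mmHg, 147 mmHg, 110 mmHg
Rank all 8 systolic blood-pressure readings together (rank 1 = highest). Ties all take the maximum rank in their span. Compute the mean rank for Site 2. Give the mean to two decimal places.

6.33

Sorted (descending): 153, 153, 147, 124, 124, 110, 110, 110
The 2 values of 153 occupy positions 1–2 → each gets rank 2.
The 2 values of 124 occupy positions 4–5 → each gets rank 5.
The 3 values of 110 occupy positions 6–8 → each gets rank 8.
Site 2 values → pooled ranks: 110→8, 147→3, 110→8
Mean rank = (8 + 3 + 8) / 3 = 6.33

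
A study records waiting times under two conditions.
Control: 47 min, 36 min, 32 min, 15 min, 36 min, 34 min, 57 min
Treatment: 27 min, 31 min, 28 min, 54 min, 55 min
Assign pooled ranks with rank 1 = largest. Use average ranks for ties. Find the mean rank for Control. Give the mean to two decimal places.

6.14

Sorted (descending): 57, 55, 54, 47, 36, 36, 34, 32, 31, 28, 27, 15
The 2 values of 36 occupy positions 5–6 → average rank (5+6)/2 = 5.5.
Control values → pooled ranks: 47→4, 36→5.5, 32→8, 15→12, 36→5.5, 34→7, 57→1
Mean rank = (4 + 5.5 + 8 + 12 + 5.5 + 7 + 1) / 7 = 6.14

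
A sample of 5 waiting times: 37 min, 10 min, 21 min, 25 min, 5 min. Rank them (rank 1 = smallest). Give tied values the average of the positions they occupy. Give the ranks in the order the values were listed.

5, 2, 3, 4, 1

Sorted (ascending): 5, 10, 21, 25, 37
No ties — each value takes its position as its rank.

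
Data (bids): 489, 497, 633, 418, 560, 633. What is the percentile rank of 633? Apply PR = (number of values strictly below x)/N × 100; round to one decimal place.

66.7

N = 6.
Strictly below 633: 4. Equal to 633: 2.
PR = 4/6 × 100 = 66.7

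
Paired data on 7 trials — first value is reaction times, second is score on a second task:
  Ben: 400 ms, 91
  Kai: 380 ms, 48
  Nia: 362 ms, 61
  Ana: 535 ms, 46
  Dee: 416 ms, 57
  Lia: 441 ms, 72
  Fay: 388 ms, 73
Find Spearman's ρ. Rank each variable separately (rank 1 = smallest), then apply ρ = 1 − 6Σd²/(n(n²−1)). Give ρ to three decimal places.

-0.214

Ranks of variable 1: 4, 2, 1, 7, 5, 6, 3
Ranks of variable 2: 7, 2, 4, 1, 3, 5, 6
d = r₁ − r₂: -3, 0, -3, 6, 2, 1, -3
d²: 9, 0, 9, 36, 4, 1, 9; Σd² = 68
ρ = 1 − 6·68/(7·48) = 1 − 408/336 = -0.214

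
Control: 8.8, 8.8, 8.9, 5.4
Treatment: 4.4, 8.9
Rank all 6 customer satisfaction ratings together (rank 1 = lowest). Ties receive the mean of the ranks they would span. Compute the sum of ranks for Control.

14.5

Sorted (ascending): 4.4, 5.4, 8.8, 8.8, 8.9, 8.9
The 2 values of 8.8 occupy positions 3–4 → average rank (3+4)/2 = 3.5.
The 2 values of 8.9 occupy positions 5–6 → average rank (5+6)/2 = 5.5.
Control values → pooled ranks: 8.8→3.5, 8.8→3.5, 8.9→5.5, 5.4→2
Rank sum = 3.5 + 3.5 + 5.5 + 2 = 14.5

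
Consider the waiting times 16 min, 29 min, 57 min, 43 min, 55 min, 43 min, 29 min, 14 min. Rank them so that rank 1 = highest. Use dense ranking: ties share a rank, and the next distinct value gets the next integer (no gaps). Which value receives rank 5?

16

Sorted (descending): 57, 55, 43, 43, 29, 29, 16, 14
The 2 values of 43 share dense rank 3.
The 2 values of 29 share dense rank 4.
Remaining distinct values take the next consecutive integers.
Rank 5 → value 16.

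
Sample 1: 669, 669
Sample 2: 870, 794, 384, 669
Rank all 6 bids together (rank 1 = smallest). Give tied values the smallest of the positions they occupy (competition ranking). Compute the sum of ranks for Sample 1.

Sorted (ascending): 384, 669, 669, 669, 794, 870
The 3 values of 669 occupy positions 2–4 → each gets rank 2.
Sample 1 values → pooled ranks: 669→2, 669→2
Rank sum = 2 + 2 = 4

4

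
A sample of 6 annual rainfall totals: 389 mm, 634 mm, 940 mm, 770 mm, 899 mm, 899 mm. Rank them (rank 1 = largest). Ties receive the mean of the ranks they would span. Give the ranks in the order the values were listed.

Sorted (descending): 940, 899, 899, 770, 634, 389
The 2 values of 899 occupy positions 2–3 → average rank (2+3)/2 = 2.5.

6, 5, 1, 4, 2.5, 2.5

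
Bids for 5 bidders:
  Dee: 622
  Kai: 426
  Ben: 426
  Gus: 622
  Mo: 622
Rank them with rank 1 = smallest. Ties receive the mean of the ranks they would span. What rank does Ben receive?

1.5

Sorted (ascending): 426, 426, 622, 622, 622
The 2 values of 426 occupy positions 1–2 → average rank (1+2)/2 = 1.5.
The 3 values of 622 occupy positions 3–5 → average rank 4.
Ben has value 426 → rank 1.5.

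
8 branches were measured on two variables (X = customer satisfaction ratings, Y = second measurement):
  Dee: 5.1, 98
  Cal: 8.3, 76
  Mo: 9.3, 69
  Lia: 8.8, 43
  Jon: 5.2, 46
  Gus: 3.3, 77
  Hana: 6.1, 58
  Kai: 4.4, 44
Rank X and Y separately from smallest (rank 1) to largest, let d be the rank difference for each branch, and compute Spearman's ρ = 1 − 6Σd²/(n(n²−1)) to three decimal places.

-0.286

Ranks of variable 1: 3, 6, 8, 7, 4, 1, 5, 2
Ranks of variable 2: 8, 6, 5, 1, 3, 7, 4, 2
d = r₁ − r₂: -5, 0, 3, 6, 1, -6, 1, 0
d²: 25, 0, 9, 36, 1, 36, 1, 0; Σd² = 108
ρ = 1 − 6·108/(8·63) = 1 − 648/504 = -0.286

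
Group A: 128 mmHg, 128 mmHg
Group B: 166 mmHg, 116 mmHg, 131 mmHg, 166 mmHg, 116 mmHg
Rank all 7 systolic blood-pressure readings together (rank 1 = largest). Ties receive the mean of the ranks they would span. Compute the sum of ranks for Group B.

Sorted (descending): 166, 166, 131, 128, 128, 116, 116
The 2 values of 166 occupy positions 1–2 → average rank (1+2)/2 = 1.5.
The 2 values of 128 occupy positions 4–5 → average rank (4+5)/2 = 4.5.
The 2 values of 116 occupy positions 6–7 → average rank (6+7)/2 = 6.5.
Group B values → pooled ranks: 166→1.5, 116→6.5, 131→3, 166→1.5, 116→6.5
Rank sum = 1.5 + 6.5 + 3 + 1.5 + 6.5 = 19

19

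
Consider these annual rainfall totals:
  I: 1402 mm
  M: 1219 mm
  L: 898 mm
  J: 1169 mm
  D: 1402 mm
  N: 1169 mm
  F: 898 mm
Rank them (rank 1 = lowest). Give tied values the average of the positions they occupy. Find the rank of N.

3.5

Sorted (ascending): 898, 898, 1169, 1169, 1219, 1402, 1402
The 2 values of 898 occupy positions 1–2 → average rank (1+2)/2 = 1.5.
The 2 values of 1169 occupy positions 3–4 → average rank (3+4)/2 = 3.5.
The 2 values of 1402 occupy positions 6–7 → average rank (6+7)/2 = 6.5.
N has value 1169 mm → rank 3.5.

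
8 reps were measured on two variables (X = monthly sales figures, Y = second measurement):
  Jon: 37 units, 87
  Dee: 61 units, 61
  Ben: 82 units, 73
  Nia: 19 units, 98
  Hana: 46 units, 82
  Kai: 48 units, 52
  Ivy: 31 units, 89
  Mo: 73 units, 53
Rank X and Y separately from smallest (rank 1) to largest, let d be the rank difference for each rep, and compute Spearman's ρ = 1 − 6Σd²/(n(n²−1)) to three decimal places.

-0.786

Ranks of variable 1: 3, 6, 8, 1, 4, 5, 2, 7
Ranks of variable 2: 6, 3, 4, 8, 5, 1, 7, 2
d = r₁ − r₂: -3, 3, 4, -7, -1, 4, -5, 5
d²: 9, 9, 16, 49, 1, 16, 25, 25; Σd² = 150
ρ = 1 − 6·150/(8·63) = 1 − 900/504 = -0.786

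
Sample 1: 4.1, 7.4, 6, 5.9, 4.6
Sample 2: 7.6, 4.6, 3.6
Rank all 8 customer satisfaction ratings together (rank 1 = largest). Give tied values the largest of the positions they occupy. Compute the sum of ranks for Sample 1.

Sorted (descending): 7.6, 7.4, 6, 5.9, 4.6, 4.6, 4.1, 3.6
The 2 values of 4.6 occupy positions 5–6 → each gets rank 6.
Sample 1 values → pooled ranks: 4.1→7, 7.4→2, 6→3, 5.9→4, 4.6→6
Rank sum = 7 + 2 + 3 + 4 + 6 = 22

22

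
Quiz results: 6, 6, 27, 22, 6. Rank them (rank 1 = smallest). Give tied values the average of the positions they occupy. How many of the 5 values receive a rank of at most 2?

Sorted (ascending): 6, 6, 6, 22, 27
The 3 values of 6 occupy positions 1–3 → average rank 2.
Ranks ≤ 2: {2, 2, 2} → 3 values.

3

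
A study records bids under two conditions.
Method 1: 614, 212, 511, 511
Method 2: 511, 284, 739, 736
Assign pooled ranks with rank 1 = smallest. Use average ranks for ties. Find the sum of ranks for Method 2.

21

Sorted (ascending): 212, 284, 511, 511, 511, 614, 736, 739
The 3 values of 511 occupy positions 3–5 → average rank 4.
Method 2 values → pooled ranks: 511→4, 284→2, 739→8, 736→7
Rank sum = 4 + 2 + 8 + 7 = 21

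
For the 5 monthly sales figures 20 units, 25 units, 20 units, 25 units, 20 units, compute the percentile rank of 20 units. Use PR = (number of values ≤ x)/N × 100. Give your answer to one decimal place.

N = 5.
Strictly below 20: 0. Equal to 20: 3.
PR = 3/5 × 100 = 60.0

60.0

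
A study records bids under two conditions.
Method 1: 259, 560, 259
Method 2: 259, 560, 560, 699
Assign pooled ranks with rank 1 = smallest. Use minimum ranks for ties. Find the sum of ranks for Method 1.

Sorted (ascending): 259, 259, 259, 560, 560, 560, 699
The 3 values of 259 occupy positions 1–3 → each gets rank 1.
The 3 values of 560 occupy positions 4–6 → each gets rank 4.
Method 1 values → pooled ranks: 259→1, 560→4, 259→1
Rank sum = 1 + 4 + 1 = 6

6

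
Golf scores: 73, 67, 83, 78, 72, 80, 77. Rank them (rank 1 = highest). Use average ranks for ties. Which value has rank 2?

Sorted (descending): 83, 80, 78, 77, 73, 72, 67
No ties — each value takes its position as its rank.
Rank 2 → value 80.

80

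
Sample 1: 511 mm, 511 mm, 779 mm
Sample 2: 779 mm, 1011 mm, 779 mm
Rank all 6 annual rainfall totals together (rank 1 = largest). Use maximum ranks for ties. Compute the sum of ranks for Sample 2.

Sorted (descending): 1011, 779, 779, 779, 511, 511
The 3 values of 779 occupy positions 2–4 → each gets rank 4.
The 2 values of 511 occupy positions 5–6 → each gets rank 6.
Sample 2 values → pooled ranks: 779→4, 1011→1, 779→4
Rank sum = 4 + 1 + 4 = 9

9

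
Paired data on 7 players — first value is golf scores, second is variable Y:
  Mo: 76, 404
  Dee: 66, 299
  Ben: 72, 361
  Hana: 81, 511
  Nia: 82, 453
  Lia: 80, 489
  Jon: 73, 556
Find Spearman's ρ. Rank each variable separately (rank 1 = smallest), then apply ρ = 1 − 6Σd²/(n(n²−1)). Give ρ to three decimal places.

Ranks of variable 1: 4, 1, 2, 6, 7, 5, 3
Ranks of variable 2: 3, 1, 2, 6, 4, 5, 7
d = r₁ − r₂: 1, 0, 0, 0, 3, 0, -4
d²: 1, 0, 0, 0, 9, 0, 16; Σd² = 26
ρ = 1 − 6·26/(7·48) = 1 − 156/336 = 0.536

0.536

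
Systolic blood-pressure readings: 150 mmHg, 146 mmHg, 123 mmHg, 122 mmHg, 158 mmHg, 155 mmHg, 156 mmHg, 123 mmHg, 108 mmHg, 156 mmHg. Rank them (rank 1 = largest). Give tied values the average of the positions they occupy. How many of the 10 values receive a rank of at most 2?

1

Sorted (descending): 158, 156, 156, 155, 150, 146, 123, 123, 122, 108
The 2 values of 156 occupy positions 2–3 → average rank (2+3)/2 = 2.5.
The 2 values of 123 occupy positions 7–8 → average rank (7+8)/2 = 7.5.
Ranks ≤ 2: {1} → 1 value.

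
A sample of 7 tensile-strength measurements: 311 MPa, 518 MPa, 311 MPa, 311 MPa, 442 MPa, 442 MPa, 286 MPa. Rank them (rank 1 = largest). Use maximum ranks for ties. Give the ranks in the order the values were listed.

6, 1, 6, 6, 3, 3, 7

Sorted (descending): 518, 442, 442, 311, 311, 311, 286
The 2 values of 442 occupy positions 2–3 → each gets rank 3.
The 3 values of 311 occupy positions 4–6 → each gets rank 6.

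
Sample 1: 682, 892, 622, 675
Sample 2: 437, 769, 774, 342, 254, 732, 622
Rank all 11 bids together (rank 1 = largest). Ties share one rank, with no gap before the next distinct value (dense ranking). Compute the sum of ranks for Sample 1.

Sorted (descending): 892, 774, 769, 732, 682, 675, 622, 622, 437, 342, 254
The 2 values of 622 share dense rank 7.
Remaining distinct values take the next consecutive integers.
Sample 1 values → pooled ranks: 682→5, 892→1, 622→7, 675→6
Rank sum = 5 + 1 + 7 + 6 = 19

19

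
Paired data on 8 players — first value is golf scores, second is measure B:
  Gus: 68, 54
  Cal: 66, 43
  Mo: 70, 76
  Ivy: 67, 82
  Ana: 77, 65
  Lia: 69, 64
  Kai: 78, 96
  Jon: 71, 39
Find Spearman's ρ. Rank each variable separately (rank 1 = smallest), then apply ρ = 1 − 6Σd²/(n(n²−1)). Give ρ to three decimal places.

Ranks of variable 1: 3, 1, 5, 2, 7, 4, 8, 6
Ranks of variable 2: 3, 2, 6, 7, 5, 4, 8, 1
d = r₁ − r₂: 0, -1, -1, -5, 2, 0, 0, 5
d²: 0, 1, 1, 25, 4, 0, 0, 25; Σd² = 56
ρ = 1 − 6·56/(8·63) = 1 − 336/504 = 0.333

0.333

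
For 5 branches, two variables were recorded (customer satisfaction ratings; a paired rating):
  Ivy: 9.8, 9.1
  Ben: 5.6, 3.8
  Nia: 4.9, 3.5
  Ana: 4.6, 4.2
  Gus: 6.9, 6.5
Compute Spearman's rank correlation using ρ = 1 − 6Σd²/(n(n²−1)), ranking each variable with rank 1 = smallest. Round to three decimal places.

Ranks of variable 1: 5, 3, 2, 1, 4
Ranks of variable 2: 5, 2, 1, 3, 4
d = r₁ − r₂: 0, 1, 1, -2, 0
d²: 0, 1, 1, 4, 0; Σd² = 6
ρ = 1 − 6·6/(5·24) = 1 − 36/120 = 0.700

0.700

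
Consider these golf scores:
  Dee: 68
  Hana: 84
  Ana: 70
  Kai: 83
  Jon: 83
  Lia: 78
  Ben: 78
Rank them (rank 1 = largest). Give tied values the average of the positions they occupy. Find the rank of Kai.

Sorted (descending): 84, 83, 83, 78, 78, 70, 68
The 2 values of 83 occupy positions 2–3 → average rank (2+3)/2 = 2.5.
The 2 values of 78 occupy positions 4–5 → average rank (4+5)/2 = 4.5.
Kai has value 83 → rank 2.5.

2.5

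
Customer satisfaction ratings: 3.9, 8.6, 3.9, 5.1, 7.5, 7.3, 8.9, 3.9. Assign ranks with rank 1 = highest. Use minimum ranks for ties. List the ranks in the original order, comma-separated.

6, 2, 6, 5, 3, 4, 1, 6

Sorted (descending): 8.9, 8.6, 7.5, 7.3, 5.1, 3.9, 3.9, 3.9
The 3 values of 3.9 occupy positions 6–8 → each gets rank 6.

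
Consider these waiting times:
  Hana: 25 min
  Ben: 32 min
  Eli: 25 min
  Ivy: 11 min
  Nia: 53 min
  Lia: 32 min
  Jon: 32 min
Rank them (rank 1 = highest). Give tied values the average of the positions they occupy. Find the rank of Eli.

Sorted (descending): 53, 32, 32, 32, 25, 25, 11
The 3 values of 32 occupy positions 2–4 → average rank 3.
The 2 values of 25 occupy positions 5–6 → average rank (5+6)/2 = 5.5.
Eli has value 25 min → rank 5.5.

5.5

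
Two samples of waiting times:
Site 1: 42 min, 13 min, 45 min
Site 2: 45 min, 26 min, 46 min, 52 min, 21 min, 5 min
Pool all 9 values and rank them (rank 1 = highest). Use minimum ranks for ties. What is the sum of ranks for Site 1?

Sorted (descending): 52, 46, 45, 45, 42, 26, 21, 13, 5
The 2 values of 45 occupy positions 3–4 → each gets rank 3.
Site 1 values → pooled ranks: 42→5, 13→8, 45→3
Rank sum = 5 + 8 + 3 = 16

16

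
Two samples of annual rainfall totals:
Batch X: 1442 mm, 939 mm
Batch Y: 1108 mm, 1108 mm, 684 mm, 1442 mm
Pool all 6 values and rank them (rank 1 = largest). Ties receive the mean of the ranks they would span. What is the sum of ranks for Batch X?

Sorted (descending): 1442, 1442, 1108, 1108, 939, 684
The 2 values of 1442 occupy positions 1–2 → average rank (1+2)/2 = 1.5.
The 2 values of 1108 occupy positions 3–4 → average rank (3+4)/2 = 3.5.
Batch X values → pooled ranks: 1442→1.5, 939→5
Rank sum = 1.5 + 5 = 6.5

6.5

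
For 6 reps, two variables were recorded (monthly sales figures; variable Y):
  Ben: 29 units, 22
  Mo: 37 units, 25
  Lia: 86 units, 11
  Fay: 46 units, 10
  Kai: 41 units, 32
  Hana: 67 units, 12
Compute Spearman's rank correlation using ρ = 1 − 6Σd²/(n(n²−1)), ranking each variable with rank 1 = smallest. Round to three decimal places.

-0.600

Ranks of variable 1: 1, 2, 6, 4, 3, 5
Ranks of variable 2: 4, 5, 2, 1, 6, 3
d = r₁ − r₂: -3, -3, 4, 3, -3, 2
d²: 9, 9, 16, 9, 9, 4; Σd² = 56
ρ = 1 − 6·56/(6·35) = 1 − 336/210 = -0.600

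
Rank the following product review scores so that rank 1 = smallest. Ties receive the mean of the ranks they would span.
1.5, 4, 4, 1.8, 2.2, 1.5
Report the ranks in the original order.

Sorted (ascending): 1.5, 1.5, 1.8, 2.2, 4, 4
The 2 values of 1.5 occupy positions 1–2 → average rank (1+2)/2 = 1.5.
The 2 values of 4 occupy positions 5–6 → average rank (5+6)/2 = 5.5.

1.5, 5.5, 5.5, 3, 4, 1.5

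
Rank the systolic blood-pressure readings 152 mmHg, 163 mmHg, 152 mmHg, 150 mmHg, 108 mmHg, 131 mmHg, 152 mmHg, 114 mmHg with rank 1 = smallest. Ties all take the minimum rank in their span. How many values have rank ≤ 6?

Sorted (ascending): 108, 114, 131, 150, 152, 152, 152, 163
The 3 values of 152 occupy positions 5–7 → each gets rank 5.
Ranks ≤ 6: {1, 2, 3, 4, 5, 5, 5} → 7 values.

7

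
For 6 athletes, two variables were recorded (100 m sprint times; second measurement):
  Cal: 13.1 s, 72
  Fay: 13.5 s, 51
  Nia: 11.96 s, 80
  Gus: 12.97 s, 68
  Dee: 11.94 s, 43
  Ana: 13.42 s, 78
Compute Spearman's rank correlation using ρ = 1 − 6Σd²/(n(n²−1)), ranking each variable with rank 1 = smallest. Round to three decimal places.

0.086

Ranks of variable 1: 4, 6, 2, 3, 1, 5
Ranks of variable 2: 4, 2, 6, 3, 1, 5
d = r₁ − r₂: 0, 4, -4, 0, 0, 0
d²: 0, 16, 16, 0, 0, 0; Σd² = 32
ρ = 1 − 6·32/(6·35) = 1 − 192/210 = 0.086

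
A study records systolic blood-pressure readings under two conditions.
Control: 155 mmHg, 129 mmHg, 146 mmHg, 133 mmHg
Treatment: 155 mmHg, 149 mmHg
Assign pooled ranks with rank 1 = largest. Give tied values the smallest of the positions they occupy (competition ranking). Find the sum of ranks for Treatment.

Sorted (descending): 155, 155, 149, 146, 133, 129
The 2 values of 155 occupy positions 1–2 → each gets rank 1.
Treatment values → pooled ranks: 155→1, 149→3
Rank sum = 1 + 3 = 4

4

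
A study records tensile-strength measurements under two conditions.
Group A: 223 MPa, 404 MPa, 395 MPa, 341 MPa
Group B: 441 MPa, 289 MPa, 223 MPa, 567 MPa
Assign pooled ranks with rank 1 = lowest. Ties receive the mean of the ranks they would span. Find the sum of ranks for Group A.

16.5

Sorted (ascending): 223, 223, 289, 341, 395, 404, 441, 567
The 2 values of 223 occupy positions 1–2 → average rank (1+2)/2 = 1.5.
Group A values → pooled ranks: 223→1.5, 404→6, 395→5, 341→4
Rank sum = 1.5 + 6 + 5 + 4 = 16.5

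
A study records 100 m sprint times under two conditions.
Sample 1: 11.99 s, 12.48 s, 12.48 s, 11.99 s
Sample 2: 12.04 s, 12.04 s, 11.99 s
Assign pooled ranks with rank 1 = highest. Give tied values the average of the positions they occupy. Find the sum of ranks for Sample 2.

13

Sorted (descending): 12.48, 12.48, 12.04, 12.04, 11.99, 11.99, 11.99
The 2 values of 12.48 occupy positions 1–2 → average rank (1+2)/2 = 1.5.
The 2 values of 12.04 occupy positions 3–4 → average rank (3+4)/2 = 3.5.
The 3 values of 11.99 occupy positions 5–7 → average rank 6.
Sample 2 values → pooled ranks: 12.04→3.5, 12.04→3.5, 11.99→6
Rank sum = 3.5 + 3.5 + 6 = 13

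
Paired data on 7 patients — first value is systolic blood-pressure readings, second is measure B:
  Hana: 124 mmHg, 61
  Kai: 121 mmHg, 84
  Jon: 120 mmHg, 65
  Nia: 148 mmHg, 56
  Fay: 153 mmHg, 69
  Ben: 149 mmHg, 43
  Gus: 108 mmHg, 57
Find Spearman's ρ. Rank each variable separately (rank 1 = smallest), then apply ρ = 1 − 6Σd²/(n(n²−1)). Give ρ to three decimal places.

-0.143

Ranks of variable 1: 4, 3, 2, 5, 7, 6, 1
Ranks of variable 2: 4, 7, 5, 2, 6, 1, 3
d = r₁ − r₂: 0, -4, -3, 3, 1, 5, -2
d²: 0, 16, 9, 9, 1, 25, 4; Σd² = 64
ρ = 1 − 6·64/(7·48) = 1 − 384/336 = -0.143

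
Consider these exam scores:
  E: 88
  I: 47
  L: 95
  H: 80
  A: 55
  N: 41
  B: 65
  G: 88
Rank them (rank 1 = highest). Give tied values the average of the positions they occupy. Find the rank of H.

Sorted (descending): 95, 88, 88, 80, 65, 55, 47, 41
The 2 values of 88 occupy positions 2–3 → average rank (2+3)/2 = 2.5.
H has value 80 → rank 4.

4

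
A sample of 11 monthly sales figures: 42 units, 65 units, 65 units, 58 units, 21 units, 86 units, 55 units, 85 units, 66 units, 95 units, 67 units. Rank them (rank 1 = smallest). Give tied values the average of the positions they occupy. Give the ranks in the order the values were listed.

2, 5.5, 5.5, 4, 1, 10, 3, 9, 7, 11, 8

Sorted (ascending): 21, 42, 55, 58, 65, 65, 66, 67, 85, 86, 95
The 2 values of 65 occupy positions 5–6 → average rank (5+6)/2 = 5.5.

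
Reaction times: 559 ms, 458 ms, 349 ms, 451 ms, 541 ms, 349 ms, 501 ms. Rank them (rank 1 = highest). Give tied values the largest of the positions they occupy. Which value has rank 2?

Sorted (descending): 559, 541, 501, 458, 451, 349, 349
The 2 values of 349 occupy positions 6–7 → each gets rank 7.
Rank 2 → value 541.

541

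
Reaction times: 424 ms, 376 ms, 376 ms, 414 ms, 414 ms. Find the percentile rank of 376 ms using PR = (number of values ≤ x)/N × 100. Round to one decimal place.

N = 5.
Strictly below 376: 0. Equal to 376: 2.
PR = 2/5 × 100 = 40.0

40.0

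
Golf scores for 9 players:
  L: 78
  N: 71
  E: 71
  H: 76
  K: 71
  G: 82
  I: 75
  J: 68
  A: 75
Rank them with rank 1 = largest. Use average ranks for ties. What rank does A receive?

4.5

Sorted (descending): 82, 78, 76, 75, 75, 71, 71, 71, 68
The 2 values of 75 occupy positions 4–5 → average rank (4+5)/2 = 4.5.
The 3 values of 71 occupy positions 6–8 → average rank 7.
A has value 75 → rank 4.5.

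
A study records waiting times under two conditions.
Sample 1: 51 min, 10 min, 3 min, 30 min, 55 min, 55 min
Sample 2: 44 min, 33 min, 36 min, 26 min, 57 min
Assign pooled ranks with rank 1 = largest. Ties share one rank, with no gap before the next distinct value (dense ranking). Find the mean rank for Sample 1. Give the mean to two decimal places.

5.50

Sorted (descending): 57, 55, 55, 51, 44, 36, 33, 30, 26, 10, 3
The 2 values of 55 share dense rank 2.
Remaining distinct values take the next consecutive integers.
Sample 1 values → pooled ranks: 51→3, 10→9, 3→10, 30→7, 55→2, 55→2
Mean rank = (3 + 9 + 10 + 7 + 2 + 2) / 6 = 5.50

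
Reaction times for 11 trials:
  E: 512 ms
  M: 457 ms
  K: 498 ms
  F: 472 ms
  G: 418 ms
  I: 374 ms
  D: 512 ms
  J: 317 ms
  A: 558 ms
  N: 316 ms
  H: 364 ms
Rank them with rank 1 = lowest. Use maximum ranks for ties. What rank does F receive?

Sorted (ascending): 316, 317, 364, 374, 418, 457, 472, 498, 512, 512, 558
The 2 values of 512 occupy positions 9–10 → each gets rank 10.
F has value 472 ms → rank 7.

7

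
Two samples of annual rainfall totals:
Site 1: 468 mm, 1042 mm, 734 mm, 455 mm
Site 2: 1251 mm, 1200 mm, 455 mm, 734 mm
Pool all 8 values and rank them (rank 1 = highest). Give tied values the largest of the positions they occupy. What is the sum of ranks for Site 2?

16

Sorted (descending): 1251, 1200, 1042, 734, 734, 468, 455, 455
The 2 values of 734 occupy positions 4–5 → each gets rank 5.
The 2 values of 455 occupy positions 7–8 → each gets rank 8.
Site 2 values → pooled ranks: 1251→1, 1200→2, 455→8, 734→5
Rank sum = 1 + 2 + 8 + 5 = 16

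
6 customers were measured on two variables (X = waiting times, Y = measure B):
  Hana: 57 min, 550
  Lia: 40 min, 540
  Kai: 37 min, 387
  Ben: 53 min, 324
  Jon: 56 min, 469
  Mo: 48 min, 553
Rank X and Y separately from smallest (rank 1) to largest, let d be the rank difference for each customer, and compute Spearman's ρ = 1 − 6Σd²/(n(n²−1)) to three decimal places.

0.200

Ranks of variable 1: 6, 2, 1, 4, 5, 3
Ranks of variable 2: 5, 4, 2, 1, 3, 6
d = r₁ − r₂: 1, -2, -1, 3, 2, -3
d²: 1, 4, 1, 9, 4, 9; Σd² = 28
ρ = 1 − 6·28/(6·35) = 1 − 168/210 = 0.200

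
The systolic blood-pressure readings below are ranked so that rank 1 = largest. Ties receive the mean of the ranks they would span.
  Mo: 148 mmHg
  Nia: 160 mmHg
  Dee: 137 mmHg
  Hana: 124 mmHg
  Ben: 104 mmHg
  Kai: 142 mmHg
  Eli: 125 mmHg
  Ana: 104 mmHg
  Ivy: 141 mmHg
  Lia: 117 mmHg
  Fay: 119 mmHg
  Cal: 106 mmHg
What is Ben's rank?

11.5

Sorted (descending): 160, 148, 142, 141, 137, 125, 124, 119, 117, 106, 104, 104
The 2 values of 104 occupy positions 11–12 → average rank (11+12)/2 = 11.5.
Ben has value 104 mmHg → rank 11.5.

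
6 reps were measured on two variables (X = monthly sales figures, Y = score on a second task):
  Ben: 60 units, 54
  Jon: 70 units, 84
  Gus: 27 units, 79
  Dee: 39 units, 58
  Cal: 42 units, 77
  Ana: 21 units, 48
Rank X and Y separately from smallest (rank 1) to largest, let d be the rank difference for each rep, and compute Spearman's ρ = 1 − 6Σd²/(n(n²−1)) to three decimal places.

0.486

Ranks of variable 1: 5, 6, 2, 3, 4, 1
Ranks of variable 2: 2, 6, 5, 3, 4, 1
d = r₁ − r₂: 3, 0, -3, 0, 0, 0
d²: 9, 0, 9, 0, 0, 0; Σd² = 18
ρ = 1 − 6·18/(6·35) = 1 − 108/210 = 0.486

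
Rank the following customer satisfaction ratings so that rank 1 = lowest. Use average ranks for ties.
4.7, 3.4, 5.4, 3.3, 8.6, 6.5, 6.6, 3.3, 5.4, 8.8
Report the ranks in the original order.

4, 3, 5.5, 1.5, 9, 7, 8, 1.5, 5.5, 10

Sorted (ascending): 3.3, 3.3, 3.4, 4.7, 5.4, 5.4, 6.5, 6.6, 8.6, 8.8
The 2 values of 3.3 occupy positions 1–2 → average rank (1+2)/2 = 1.5.
The 2 values of 5.4 occupy positions 5–6 → average rank (5+6)/2 = 5.5.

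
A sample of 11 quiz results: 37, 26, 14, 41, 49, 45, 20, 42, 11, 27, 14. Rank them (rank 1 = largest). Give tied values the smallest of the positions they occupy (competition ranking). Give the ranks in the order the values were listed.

Sorted (descending): 49, 45, 42, 41, 37, 27, 26, 20, 14, 14, 11
The 2 values of 14 occupy positions 9–10 → each gets rank 9.

5, 7, 9, 4, 1, 2, 8, 3, 11, 6, 9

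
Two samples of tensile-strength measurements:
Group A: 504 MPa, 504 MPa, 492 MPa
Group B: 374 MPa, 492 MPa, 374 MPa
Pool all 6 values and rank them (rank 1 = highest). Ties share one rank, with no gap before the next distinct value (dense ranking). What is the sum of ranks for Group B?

8

Sorted (descending): 504, 504, 492, 492, 374, 374
The 2 values of 504 share dense rank 1.
The 2 values of 492 share dense rank 2.
The 2 values of 374 share dense rank 3.
Group B values → pooled ranks: 374→3, 492→2, 374→3
Rank sum = 3 + 2 + 3 = 8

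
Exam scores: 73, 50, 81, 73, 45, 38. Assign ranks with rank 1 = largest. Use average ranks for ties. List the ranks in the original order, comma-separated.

2.5, 4, 1, 2.5, 5, 6

Sorted (descending): 81, 73, 73, 50, 45, 38
The 2 values of 73 occupy positions 2–3 → average rank (2+3)/2 = 2.5.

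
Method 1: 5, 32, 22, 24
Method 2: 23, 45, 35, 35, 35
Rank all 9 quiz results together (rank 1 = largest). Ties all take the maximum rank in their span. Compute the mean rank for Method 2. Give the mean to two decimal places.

Sorted (descending): 45, 35, 35, 35, 32, 24, 23, 22, 5
The 3 values of 35 occupy positions 2–4 → each gets rank 4.
Method 2 values → pooled ranks: 23→7, 45→1, 35→4, 35→4, 35→4
Mean rank = (7 + 1 + 4 + 4 + 4) / 5 = 4.00

4.00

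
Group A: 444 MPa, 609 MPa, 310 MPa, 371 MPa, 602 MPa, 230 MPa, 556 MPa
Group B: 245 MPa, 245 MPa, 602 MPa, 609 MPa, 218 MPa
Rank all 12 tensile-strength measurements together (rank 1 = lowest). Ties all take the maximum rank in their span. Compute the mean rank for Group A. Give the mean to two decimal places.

7.14

Sorted (ascending): 218, 230, 245, 245, 310, 371, 444, 556, 602, 602, 609, 609
The 2 values of 245 occupy positions 3–4 → each gets rank 4.
The 2 values of 602 occupy positions 9–10 → each gets rank 10.
The 2 values of 609 occupy positions 11–12 → each gets rank 12.
Group A values → pooled ranks: 444→7, 609→12, 310→5, 371→6, 602→10, 230→2, 556→8
Mean rank = (7 + 12 + 5 + 6 + 10 + 2 + 8) / 7 = 7.14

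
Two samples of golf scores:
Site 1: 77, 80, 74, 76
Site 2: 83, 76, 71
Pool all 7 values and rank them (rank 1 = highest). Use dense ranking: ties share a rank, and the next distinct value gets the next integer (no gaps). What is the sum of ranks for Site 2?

11

Sorted (descending): 83, 80, 77, 76, 76, 74, 71
The 2 values of 76 share dense rank 4.
Remaining distinct values take the next consecutive integers.
Site 2 values → pooled ranks: 83→1, 76→4, 71→6
Rank sum = 1 + 4 + 6 = 11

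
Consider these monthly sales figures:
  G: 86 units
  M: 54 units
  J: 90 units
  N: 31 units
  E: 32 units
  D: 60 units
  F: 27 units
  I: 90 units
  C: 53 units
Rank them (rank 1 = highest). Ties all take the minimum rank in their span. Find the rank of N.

Sorted (descending): 90, 90, 86, 60, 54, 53, 32, 31, 27
The 2 values of 90 occupy positions 1–2 → each gets rank 1.
N has value 31 units → rank 8.

8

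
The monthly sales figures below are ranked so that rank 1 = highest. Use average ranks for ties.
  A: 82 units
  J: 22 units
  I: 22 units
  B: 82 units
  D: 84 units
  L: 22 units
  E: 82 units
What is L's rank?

6

Sorted (descending): 84, 82, 82, 82, 22, 22, 22
The 3 values of 82 occupy positions 2–4 → average rank 3.
The 3 values of 22 occupy positions 5–7 → average rank 6.
L has value 22 units → rank 6.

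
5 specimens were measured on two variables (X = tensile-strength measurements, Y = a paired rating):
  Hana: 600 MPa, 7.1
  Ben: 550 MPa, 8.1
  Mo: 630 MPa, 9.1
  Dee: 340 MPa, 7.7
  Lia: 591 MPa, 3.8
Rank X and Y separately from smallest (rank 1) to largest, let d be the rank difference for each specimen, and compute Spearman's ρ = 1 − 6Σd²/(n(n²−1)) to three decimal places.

0.200

Ranks of variable 1: 4, 2, 5, 1, 3
Ranks of variable 2: 2, 4, 5, 3, 1
d = r₁ − r₂: 2, -2, 0, -2, 2
d²: 4, 4, 0, 4, 4; Σd² = 16
ρ = 1 − 6·16/(5·24) = 1 − 96/120 = 0.200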